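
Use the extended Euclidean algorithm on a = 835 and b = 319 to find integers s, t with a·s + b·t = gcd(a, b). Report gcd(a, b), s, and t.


Euclidean algorithm on (835, 319) — divide until remainder is 0:
  835 = 2 · 319 + 197
  319 = 1 · 197 + 122
  197 = 1 · 122 + 75
  122 = 1 · 75 + 47
  75 = 1 · 47 + 28
  47 = 1 · 28 + 19
  28 = 1 · 19 + 9
  19 = 2 · 9 + 1
  9 = 9 · 1 + 0
gcd(835, 319) = 1.
Track Bezout coefficients alongside the remainders: start with r₀ = 835 = a·1 + b·0 (s = 1, t = 0) and r₁ = 319 = a·0 + b·1 (s = 0, t = 1); each new remainder r_{k+1} = r_{k-1} − q_k·r_k inherits s_{k+1} = s_{k-1} − q_k·s_k, t_{k+1} = t_{k-1} − q_k·t_k, so r_k = a·s_k + b·t_k at every step:
  q = 2: r = 197, s = 1 − 2·0 = 1, t = 0 − 2·1 = -2  (check: 835·1 + 319·(-2) = 197)
  q = 1: r = 122, s = 0 − 1·1 = -1, t = 1 − 1·(-2) = 3  (check: 835·(-1) + 319·3 = 122)
  q = 1: r = 75, s = 1 − 1·(-1) = 2, t = -2 − 1·3 = -5  (check: 835·2 + 319·(-5) = 75)
  q = 1: r = 47, s = -1 − 1·2 = -3, t = 3 − 1·(-5) = 8  (check: 835·(-3) + 319·8 = 47)
  q = 1: r = 28, s = 2 − 1·(-3) = 5, t = -5 − 1·8 = -13  (check: 835·5 + 319·(-13) = 28)
  q = 1: r = 19, s = -3 − 1·5 = -8, t = 8 − 1·(-13) = 21  (check: 835·(-8) + 319·21 = 19)
  q = 1: r = 9, s = 5 − 1·(-8) = 13, t = -13 − 1·21 = -34  (check: 835·13 + 319·(-34) = 9)
  q = 2: r = 1, s = -8 − 2·13 = -34, t = 21 − 2·(-34) = 89  (check: 835·(-34) + 319·89 = 1)
The row with r = 1 (the gcd) gives the Bezout coefficients s = -34, t = 89.
Result: 835 · (-34) + 319 · (89) = 1.

gcd(835, 319) = 1; s = -34, t = 89 (check: 835·(-34) + 319·89 = 1).


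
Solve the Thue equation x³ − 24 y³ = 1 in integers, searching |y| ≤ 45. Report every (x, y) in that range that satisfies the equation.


The equation is x³ - 24y³ = 1. For fixed y, x³ = 24·y³ + 1, so a solution requires the RHS to be a perfect cube.
Strategy: iterate y from -45 to 45, compute RHS = 24·y³ + 1, and check whether it is a (positive or negative) perfect cube.
Check small values of y:
  y = 0: RHS = 1 = (1)³ ⇒ x = 1 works.
  y = 1: RHS = 25 is not a perfect cube.
  y = -1: RHS = -23 is not a perfect cube.
  y = 2: RHS = 193 is not a perfect cube.
  y = -2: RHS = -191 is not a perfect cube.
  y = 3: RHS = 649 is not a perfect cube.
  y = -3: RHS = -647 is not a perfect cube.
Continuing the search up to |y| = 45 finds no further solutions beyond those listed.
Collected solutions: (1, 0).

Solutions (with |y| ≤ 45): (1, 0).


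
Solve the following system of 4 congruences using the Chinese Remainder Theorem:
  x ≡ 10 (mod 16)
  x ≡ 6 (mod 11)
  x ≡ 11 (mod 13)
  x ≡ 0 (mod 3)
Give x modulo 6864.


Product of moduli M = 16 · 11 · 13 · 3 = 6864.
Merge one congruence at a time:
  Start: x ≡ 10 (mod 16).
  Combine with x ≡ 6 (mod 11); new modulus lcm = 176.
    Write x = 10 + 16·t and substitute into x ≡ 6 (mod 11): 16·t ≡ 6 − 10 = -4 (mod 11).
    Reduce coefficients mod 11: 5·t ≡ 7 (mod 11).
    The inverse of 5 mod 11 is 9 (since 5·9 = 45 = 4·11 + 1), so t ≡ 9·7 = 63 ≡ 8 (mod 11).
    Then x = 10 + 16·8 = 138, valid modulo lcm(16, 11) = 176: x ≡ 138 (mod 176).
  Combine with x ≡ 11 (mod 13); new modulus lcm = 2288.
    Write x = 138 + 176·t and substitute into x ≡ 11 (mod 13): 176·t ≡ 11 − 138 = -127 (mod 13).
    Reduce coefficients mod 13: 7·t ≡ 3 (mod 13).
    The inverse of 7 mod 13 is 2 (since 7·2 = 14 = 1·13 + 1), so t ≡ 2·3 = 6 ≡ 6 (mod 13).
    Then x = 138 + 176·6 = 1194, valid modulo lcm(176, 13) = 2288: x ≡ 1194 (mod 2288).
  Combine with x ≡ 0 (mod 3); new modulus lcm = 6864.
    Write x = 1194 + 2288·t and substitute into x ≡ 0 (mod 3): 2288·t ≡ 0 − 1194 = -1194 (mod 3).
    Reduce coefficients mod 3: 2·t ≡ 0 (mod 3).
    The inverse of 2 mod 3 is 2 (since 2·2 = 4 = 1·3 + 1), so t ≡ 2·0 = 0 ≡ 0 (mod 3).
    Then x = 1194 + 2288·0 = 1194, valid modulo lcm(2288, 3) = 6864: x ≡ 1194 (mod 6864).
Verify against each original: 1194 mod 16 = 10, 1194 mod 11 = 6, 1194 mod 13 = 11, 1194 mod 3 = 0.

x ≡ 1194 (mod 6864).


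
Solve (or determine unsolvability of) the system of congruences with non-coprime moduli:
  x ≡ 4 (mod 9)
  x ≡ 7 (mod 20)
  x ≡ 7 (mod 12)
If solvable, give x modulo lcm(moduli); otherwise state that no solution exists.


Moduli 9, 20, 12 are not pairwise coprime, so CRT works modulo lcm(m_i) when all pairwise compatibility conditions hold.
Pairwise compatibility: gcd(m_i, m_j) must divide a_i - a_j for every pair.
Merge one congruence at a time:
  Start: x ≡ 4 (mod 9).
  Combine with x ≡ 7 (mod 20): gcd(9, 20) = 1; 7 - 4 = 3, which IS divisible by 1, so compatible.
    Write x = 4 + 9·t and substitute into x ≡ 7 (mod 20): 9·t ≡ 7 − 4 = 3 (mod 20).
    The inverse of 9 mod 20 is 9 (since 9·9 = 81 = 4·20 + 1), so t ≡ 9·3 = 27 ≡ 7 (mod 20).
    Then x = 4 + 9·7 = 67, valid modulo lcm(9, 20) = 180: x ≡ 67 (mod 180).
  Combine with x ≡ 7 (mod 12): gcd(180, 12) = 12; 7 - 67 = -60, which IS divisible by 12, so compatible.
    Write x = 67 + 180·t and substitute into x ≡ 7 (mod 12): 180·t ≡ 7 − 67 = -60 (mod 12).
    Divide the congruence (and modulus) by g = 12: 15·t ≡ -5 (mod 1).
    Modulo 1 every t works; take t = 0.
    Then x = 67 + 180·0 = 67, valid modulo lcm(180, 12) = 180: x ≡ 67 (mod 180).
Verify: 67 mod 9 = 4, 67 mod 20 = 7, 67 mod 12 = 7.

x ≡ 67 (mod 180).


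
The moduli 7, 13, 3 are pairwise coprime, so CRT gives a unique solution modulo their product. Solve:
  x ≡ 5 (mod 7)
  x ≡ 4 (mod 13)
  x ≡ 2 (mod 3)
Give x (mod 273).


Moduli 7, 13, 3 are pairwise coprime; by CRT there is a unique solution modulo M = 7 · 13 · 3 = 273.
Solve pairwise, accumulating the modulus:
  Start with x ≡ 5 (mod 7).
  Combine with x ≡ 4 (mod 13): since gcd(7, 13) = 1, we get a unique residue mod 91.
    Write x = 5 + 7·t and substitute into x ≡ 4 (mod 13): 7·t ≡ 4 − 5 = -1 (mod 13).
    Reduce coefficients mod 13: 7·t ≡ 12 (mod 13).
    The inverse of 7 mod 13 is 2 (since 7·2 = 14 = 1·13 + 1), so t ≡ 2·12 = 24 ≡ 11 (mod 13).
    Then x = 5 + 7·11 = 82, valid modulo lcm(7, 13) = 91: x ≡ 82 (mod 91).
  Combine with x ≡ 2 (mod 3): since gcd(91, 3) = 1, we get a unique residue mod 273.
    Write x = 82 + 91·t and substitute into x ≡ 2 (mod 3): 91·t ≡ 2 − 82 = -80 (mod 3).
    Reduce coefficients mod 3: 1·t ≡ 1 (mod 3).
    So t ≡ 1 (mod 3).
    Then x = 82 + 91·1 = 173, valid modulo lcm(91, 3) = 273: x ≡ 173 (mod 273).
Verify: 173 mod 7 = 5 ✓, 173 mod 13 = 4 ✓, 173 mod 3 = 2 ✓.

x ≡ 173 (mod 273).


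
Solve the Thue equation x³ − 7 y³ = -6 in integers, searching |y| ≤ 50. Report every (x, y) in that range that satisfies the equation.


The equation is x³ - 7y³ = -6. For fixed y, x³ = 7·y³ − 6, so a solution requires the RHS to be a perfect cube.
Strategy: iterate y from -50 to 50, compute RHS = 7·y³ − 6, and check whether it is a (positive or negative) perfect cube.
Check small values of y:
  y = 0: RHS = -6 is not a perfect cube.
  y = 1: RHS = 1 = (1)³ ⇒ x = 1 works.
  y = -1: RHS = -13 is not a perfect cube.
  y = 2: RHS = 50 is not a perfect cube.
  y = -2: RHS = -62 is not a perfect cube.
  y = 3: RHS = 183 is not a perfect cube.
  y = -3: RHS = -195 is not a perfect cube.
Continuing the search up to |y| = 50 finds no further solutions beyond those listed.
Collected solutions: (1, 1).

Solutions (with |y| ≤ 50): (1, 1).


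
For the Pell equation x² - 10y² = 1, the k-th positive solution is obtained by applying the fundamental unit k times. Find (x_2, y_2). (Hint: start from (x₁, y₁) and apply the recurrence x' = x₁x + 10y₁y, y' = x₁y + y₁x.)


Step 1: Find the fundamental solution (x₁, y₁) of x² - 10y² = 1.
  Expand √10 as a continued fraction. a₀ = ⌊√10⌋ = 3; iterate m_{k+1} = d_k·a_k − m_k, d_{k+1} = (10 − m_{k+1}²)/d_k, a_{k+1} = ⌊(a₀ + m_{k+1})/d_{k+1}⌋ (starting m₀ = 0, d₀ = 1), with convergents p_k = a_k·p_{k-1} + p_{k-2}, q_k = a_k·q_{k-1} + q_{k-2} (p₋₁ = 1, q₋₁ = 0):
  k = 0: a₀ = 3; p₀/q₀ = 3/1; p₀² − 10·q₀² = 9 − 10 = -1.
  k = 1: m = 3, d = 1, a = ⌊(3 + 3)/1⌋ = 6; p/q = (6·3 + 1)/(6·1 + 0) = 19/6; p² − 10·q² = 361 − 360 = 1.
  The first convergent with p² − 10·q² = 1 gives the fundamental solution (x₁, y₁) = (19, 6).
Step 2: Apply the recurrence (x_{n+1}, y_{n+1}) = (x₁x_n + 10y₁y_n, x₁y_n + y₁x_n) repeatedly.
  From (x_1, y_1) = (19, 6): x_2 = 19·19 + 10·6·6 = 721; y_2 = 19·6 + 6·19 = 228.
Step 3: Verify x_2² - 10·y_2² = 519841 - 519840 = 1 (should be 1). ✓

(x_1, y_1) = (19, 6); (x_2, y_2) = (721, 228).


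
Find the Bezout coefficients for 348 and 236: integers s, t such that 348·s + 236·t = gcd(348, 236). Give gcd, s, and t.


Euclidean algorithm on (348, 236) — divide until remainder is 0:
  348 = 1 · 236 + 112
  236 = 2 · 112 + 12
  112 = 9 · 12 + 4
  12 = 3 · 4 + 0
gcd(348, 236) = 4.
Track Bezout coefficients alongside the remainders: start with r₀ = 348 = a·1 + b·0 (s = 1, t = 0) and r₁ = 236 = a·0 + b·1 (s = 0, t = 1); each new remainder r_{k+1} = r_{k-1} − q_k·r_k inherits s_{k+1} = s_{k-1} − q_k·s_k, t_{k+1} = t_{k-1} − q_k·t_k, so r_k = a·s_k + b·t_k at every step:
  q = 1: r = 112, s = 1 − 1·0 = 1, t = 0 − 1·1 = -1  (check: 348·1 + 236·(-1) = 112)
  q = 2: r = 12, s = 0 − 2·1 = -2, t = 1 − 2·(-1) = 3  (check: 348·(-2) + 236·3 = 12)
  q = 9: r = 4, s = 1 − 9·(-2) = 19, t = -1 − 9·3 = -28  (check: 348·19 + 236·(-28) = 4)
The row with r = 4 (the gcd) gives the Bezout coefficients s = 19, t = -28.
Result: 348 · (19) + 236 · (-28) = 4.

gcd(348, 236) = 4; s = 19, t = -28 (check: 348·19 + 236·(-28) = 4).


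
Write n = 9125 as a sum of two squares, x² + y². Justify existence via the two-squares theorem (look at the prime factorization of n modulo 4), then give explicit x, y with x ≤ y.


Step 1: Factor n = 9125 = 5^3 · 73.
Step 2: Check the mod-4 condition on each prime factor: 5 ≡ 1 (mod 4), exponent 3; 73 ≡ 1 (mod 4), exponent 1.
All primes ≡ 3 (mod 4) appear to even exponent (or don't appear), so by the two-squares theorem n IS expressible as a sum of two squares.
Step 3: Build a representation. Group n = k² · m with k = 5 and m = 5 · 73 = 365 (a product of primes ≡ 1 (mod 4)); a representation of m scales to one of n via (k·x)² + (k·y)² = k²(x² + y²). Each prime p ≡ 1 (mod 4) is itself a sum of two squares; find a² by testing p − a² for a perfect square:
  5: 5 − 1² = 4 = 2² ⇒ 5 = 1² + 2².
  73: 73 − 1² = 72, 73 − 2² = 69, 73 − 3² = 64 = 8² ⇒ 73 = 3² + 8².
  Combine using the Brahmagupta–Fibonacci identity (a² + b²)(c² + d²) = (ac − bd)² + (ad + bc)² = (ac + bd)² + (ad − bc)²:
  5 · 73 = 365: from (1² + 2²)(3² + 8²), take (1·3 − 2·8, 1·8 + 2·3) = (3 − 16, 8 + 6) = (-13, 14); dropping signs (only squares matter) gives (13, 14); check 13² + 14² = 169 + 196 = 365 ✓.
  Scale by k = 5: (5·13, 5·14) = (65, 70).
Step 4: Order so x ≤ y and verify: 65² + 70² = 4225 + 4900 = 9125 = n. ✓

n = 9125 = 65² + 70² (one valid representation with x ≤ y).


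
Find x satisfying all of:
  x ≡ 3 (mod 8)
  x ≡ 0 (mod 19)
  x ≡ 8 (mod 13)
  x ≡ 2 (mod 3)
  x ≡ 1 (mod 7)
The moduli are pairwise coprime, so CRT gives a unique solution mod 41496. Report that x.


Product of moduli M = 8 · 19 · 13 · 3 · 7 = 41496.
Merge one congruence at a time:
  Start: x ≡ 3 (mod 8).
  Combine with x ≡ 0 (mod 19); new modulus lcm = 152.
    Write x = 3 + 8·t and substitute into x ≡ 0 (mod 19): 8·t ≡ 0 − 3 = -3 (mod 19).
    Reduce coefficients mod 19: 8·t ≡ 16 (mod 19).
    The inverse of 8 mod 19 is 12 (since 8·12 = 96 = 5·19 + 1), so t ≡ 12·16 = 192 ≡ 2 (mod 19).
    Then x = 3 + 8·2 = 19, valid modulo lcm(8, 19) = 152: x ≡ 19 (mod 152).
  Combine with x ≡ 8 (mod 13); new modulus lcm = 1976.
    Write x = 19 + 152·t and substitute into x ≡ 8 (mod 13): 152·t ≡ 8 − 19 = -11 (mod 13).
    Reduce coefficients mod 13: 9·t ≡ 2 (mod 13).
    The inverse of 9 mod 13 is 3 (since 9·3 = 27 = 2·13 + 1), so t ≡ 3·2 = 6 ≡ 6 (mod 13).
    Then x = 19 + 152·6 = 931, valid modulo lcm(152, 13) = 1976: x ≡ 931 (mod 1976).
  Combine with x ≡ 2 (mod 3); new modulus lcm = 5928.
    Write x = 931 + 1976·t and substitute into x ≡ 2 (mod 3): 1976·t ≡ 2 − 931 = -929 (mod 3).
    Reduce coefficients mod 3: 2·t ≡ 1 (mod 3).
    The inverse of 2 mod 3 is 2 (since 2·2 = 4 = 1·3 + 1), so t ≡ 2·1 = 2 ≡ 2 (mod 3).
    Then x = 931 + 1976·2 = 4883, valid modulo lcm(1976, 3) = 5928: x ≡ 4883 (mod 5928).
  Combine with x ≡ 1 (mod 7); new modulus lcm = 41496.
    Write x = 4883 + 5928·t and substitute into x ≡ 1 (mod 7): 5928·t ≡ 1 − 4883 = -4882 (mod 7).
    Reduce coefficients mod 7: 6·t ≡ 4 (mod 7).
    The inverse of 6 mod 7 is 6 (since 6·6 = 36 = 5·7 + 1), so t ≡ 6·4 = 24 ≡ 3 (mod 7).
    Then x = 4883 + 5928·3 = 22667, valid modulo lcm(5928, 7) = 41496: x ≡ 22667 (mod 41496).
Verify against each original: 22667 mod 8 = 3, 22667 mod 19 = 0, 22667 mod 13 = 8, 22667 mod 3 = 2, 22667 mod 7 = 1.

x ≡ 22667 (mod 41496).


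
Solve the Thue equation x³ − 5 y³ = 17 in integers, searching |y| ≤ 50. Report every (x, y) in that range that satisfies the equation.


The equation is x³ - 5y³ = 17. For fixed y, x³ = 5·y³ + 17, so a solution requires the RHS to be a perfect cube.
Strategy: iterate y from -50 to 50, compute RHS = 5·y³ + 17, and check whether it is a (positive or negative) perfect cube.
Check small values of y:
  y = 0: RHS = 17 is not a perfect cube.
  y = 1: RHS = 22 is not a perfect cube.
  y = -1: RHS = 12 is not a perfect cube.
  y = 2: RHS = 57 is not a perfect cube.
  y = -2: RHS = -23 is not a perfect cube.
  y = 3: RHS = 152 is not a perfect cube.
  y = -3: RHS = -118 is not a perfect cube.
Continuing the search up to |y| = 50 finds no solutions either.
No (x, y) in the scanned range satisfies the equation.

No integer solutions with |y| ≤ 50.


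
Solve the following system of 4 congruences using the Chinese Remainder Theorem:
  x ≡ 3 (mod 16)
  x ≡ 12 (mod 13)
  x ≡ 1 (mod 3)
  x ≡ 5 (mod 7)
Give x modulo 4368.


Product of moduli M = 16 · 13 · 3 · 7 = 4368.
Merge one congruence at a time:
  Start: x ≡ 3 (mod 16).
  Combine with x ≡ 12 (mod 13); new modulus lcm = 208.
    Write x = 3 + 16·t and substitute into x ≡ 12 (mod 13): 16·t ≡ 12 − 3 = 9 (mod 13).
    Reduce coefficients mod 13: 3·t ≡ 9 (mod 13).
    The inverse of 3 mod 13 is 9 (since 3·9 = 27 = 2·13 + 1), so t ≡ 9·9 = 81 ≡ 3 (mod 13).
    Then x = 3 + 16·3 = 51, valid modulo lcm(16, 13) = 208: x ≡ 51 (mod 208).
  Combine with x ≡ 1 (mod 3); new modulus lcm = 624.
    Write x = 51 + 208·t and substitute into x ≡ 1 (mod 3): 208·t ≡ 1 − 51 = -50 (mod 3).
    Reduce coefficients mod 3: 1·t ≡ 1 (mod 3).
    So t ≡ 1 (mod 3).
    Then x = 51 + 208·1 = 259, valid modulo lcm(208, 3) = 624: x ≡ 259 (mod 624).
  Combine with x ≡ 5 (mod 7); new modulus lcm = 4368.
    Write x = 259 + 624·t and substitute into x ≡ 5 (mod 7): 624·t ≡ 5 − 259 = -254 (mod 7).
    Reduce coefficients mod 7: 1·t ≡ 5 (mod 7).
    So t ≡ 5 (mod 7).
    Then x = 259 + 624·5 = 3379, valid modulo lcm(624, 7) = 4368: x ≡ 3379 (mod 4368).
Verify against each original: 3379 mod 16 = 3, 3379 mod 13 = 12, 3379 mod 3 = 1, 3379 mod 7 = 5.

x ≡ 3379 (mod 4368).


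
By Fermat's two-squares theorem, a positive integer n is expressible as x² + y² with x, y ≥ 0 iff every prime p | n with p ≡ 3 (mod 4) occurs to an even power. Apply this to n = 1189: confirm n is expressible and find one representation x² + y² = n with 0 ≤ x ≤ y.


Step 1: Factor n = 1189 = 29 · 41.
Step 2: Check the mod-4 condition on each prime factor: 29 ≡ 1 (mod 4), exponent 1; 41 ≡ 1 (mod 4), exponent 1.
All primes ≡ 3 (mod 4) appear to even exponent (or don't appear), so by the two-squares theorem n IS expressible as a sum of two squares.
Step 3: Build a representation. Here n = 29 · 41 is a product of primes ≡ 1 (mod 4). Each prime p ≡ 1 (mod 4) is itself a sum of two squares; find a² by testing p − a² for a perfect square:
  29: 29 − 1² = 28, 29 − 2² = 25 = 5² ⇒ 29 = 2² + 5².
  41: 41 − 1² = 40, 41 − 2² = 37, 41 − 3² = 32, 41 − 4² = 25 = 5² ⇒ 41 = 4² + 5².
  Combine using the Brahmagupta–Fibonacci identity (a² + b²)(c² + d²) = (ac − bd)² + (ad + bc)² = (ac + bd)² + (ad − bc)²:
  29 · 41 = 1189: from (2² + 5²)(4² + 5²), take (2·4 − 5·5, 2·5 + 5·4) = (8 − 25, 10 + 20) = (-17, 30); dropping signs (only squares matter) gives (17, 30); check 17² + 30² = 289 + 900 = 1189 ✓.
Step 4: Order so x ≤ y and verify: 17² + 30² = 289 + 900 = 1189 = n. ✓

n = 1189 = 17² + 30² (one valid representation with x ≤ y).


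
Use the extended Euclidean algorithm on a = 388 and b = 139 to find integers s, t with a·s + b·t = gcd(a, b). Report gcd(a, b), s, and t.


Euclidean algorithm on (388, 139) — divide until remainder is 0:
  388 = 2 · 139 + 110
  139 = 1 · 110 + 29
  110 = 3 · 29 + 23
  29 = 1 · 23 + 6
  23 = 3 · 6 + 5
  6 = 1 · 5 + 1
  5 = 5 · 1 + 0
gcd(388, 139) = 1.
Track Bezout coefficients alongside the remainders: start with r₀ = 388 = a·1 + b·0 (s = 1, t = 0) and r₁ = 139 = a·0 + b·1 (s = 0, t = 1); each new remainder r_{k+1} = r_{k-1} − q_k·r_k inherits s_{k+1} = s_{k-1} − q_k·s_k, t_{k+1} = t_{k-1} − q_k·t_k, so r_k = a·s_k + b·t_k at every step:
  q = 2: r = 110, s = 1 − 2·0 = 1, t = 0 − 2·1 = -2  (check: 388·1 + 139·(-2) = 110)
  q = 1: r = 29, s = 0 − 1·1 = -1, t = 1 − 1·(-2) = 3  (check: 388·(-1) + 139·3 = 29)
  q = 3: r = 23, s = 1 − 3·(-1) = 4, t = -2 − 3·3 = -11  (check: 388·4 + 139·(-11) = 23)
  q = 1: r = 6, s = -1 − 1·4 = -5, t = 3 − 1·(-11) = 14  (check: 388·(-5) + 139·14 = 6)
  q = 3: r = 5, s = 4 − 3·(-5) = 19, t = -11 − 3·14 = -53  (check: 388·19 + 139·(-53) = 5)
  q = 1: r = 1, s = -5 − 1·19 = -24, t = 14 − 1·(-53) = 67  (check: 388·(-24) + 139·67 = 1)
The row with r = 1 (the gcd) gives the Bezout coefficients s = -24, t = 67.
Result: 388 · (-24) + 139 · (67) = 1.

gcd(388, 139) = 1; s = -24, t = 67 (check: 388·(-24) + 139·67 = 1).


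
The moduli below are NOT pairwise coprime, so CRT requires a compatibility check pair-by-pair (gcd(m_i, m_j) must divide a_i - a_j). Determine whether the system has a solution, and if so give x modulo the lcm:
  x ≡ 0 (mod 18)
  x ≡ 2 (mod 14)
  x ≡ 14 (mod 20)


Moduli 18, 14, 20 are not pairwise coprime, so CRT works modulo lcm(m_i) when all pairwise compatibility conditions hold.
Pairwise compatibility: gcd(m_i, m_j) must divide a_i - a_j for every pair.
Merge one congruence at a time:
  Start: x ≡ 0 (mod 18).
  Combine with x ≡ 2 (mod 14): gcd(18, 14) = 2; 2 - 0 = 2, which IS divisible by 2, so compatible.
    Write x = 0 + 18·t and substitute into x ≡ 2 (mod 14): 18·t ≡ 2 − 0 = 2 (mod 14).
    Divide the congruence (and modulus) by g = 2: 9·t ≡ 1 (mod 7).
    Reduce coefficients mod 7: 2·t ≡ 1 (mod 7).
    The inverse of 2 mod 7 is 4 (since 2·4 = 8 = 1·7 + 1), so t ≡ 4·1 = 4 ≡ 4 (mod 7).
    Then x = 0 + 18·4 = 72, valid modulo lcm(18, 14) = 126: x ≡ 72 (mod 126).
  Combine with x ≡ 14 (mod 20): gcd(126, 20) = 2; 14 - 72 = -58, which IS divisible by 2, so compatible.
    Write x = 72 + 126·t and substitute into x ≡ 14 (mod 20): 126·t ≡ 14 − 72 = -58 (mod 20).
    Divide the congruence (and modulus) by g = 2: 63·t ≡ -29 (mod 10).
    Reduce coefficients mod 10: 3·t ≡ 1 (mod 10).
    The inverse of 3 mod 10 is 7 (since 3·7 = 21 = 2·10 + 1), so t ≡ 7·1 = 7 ≡ 7 (mod 10).
    Then x = 72 + 126·7 = 954, valid modulo lcm(126, 20) = 1260: x ≡ 954 (mod 1260).
Verify: 954 mod 18 = 0, 954 mod 14 = 2, 954 mod 20 = 14.

x ≡ 954 (mod 1260).


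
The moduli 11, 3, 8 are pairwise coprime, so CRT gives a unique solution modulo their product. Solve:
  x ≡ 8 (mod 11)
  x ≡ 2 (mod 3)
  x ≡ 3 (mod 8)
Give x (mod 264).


Moduli 11, 3, 8 are pairwise coprime; by CRT there is a unique solution modulo M = 11 · 3 · 8 = 264.
Solve pairwise, accumulating the modulus:
  Start with x ≡ 8 (mod 11).
  Combine with x ≡ 2 (mod 3): since gcd(11, 3) = 1, we get a unique residue mod 33.
    Write x = 8 + 11·t and substitute into x ≡ 2 (mod 3): 11·t ≡ 2 − 8 = -6 (mod 3).
    Reduce coefficients mod 3: 2·t ≡ 0 (mod 3).
    The inverse of 2 mod 3 is 2 (since 2·2 = 4 = 1·3 + 1), so t ≡ 2·0 = 0 ≡ 0 (mod 3).
    Then x = 8 + 11·0 = 8, valid modulo lcm(11, 3) = 33: x ≡ 8 (mod 33).
  Combine with x ≡ 3 (mod 8): since gcd(33, 8) = 1, we get a unique residue mod 264.
    Write x = 8 + 33·t and substitute into x ≡ 3 (mod 8): 33·t ≡ 3 − 8 = -5 (mod 8).
    Reduce coefficients mod 8: 1·t ≡ 3 (mod 8).
    So t ≡ 3 (mod 8).
    Then x = 8 + 33·3 = 107, valid modulo lcm(33, 8) = 264: x ≡ 107 (mod 264).
Verify: 107 mod 11 = 8 ✓, 107 mod 3 = 2 ✓, 107 mod 8 = 3 ✓.

x ≡ 107 (mod 264).


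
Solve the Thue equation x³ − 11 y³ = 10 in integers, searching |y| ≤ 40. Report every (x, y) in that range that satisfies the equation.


The equation is x³ - 11y³ = 10. For fixed y, x³ = 11·y³ + 10, so a solution requires the RHS to be a perfect cube.
Strategy: iterate y from -40 to 40, compute RHS = 11·y³ + 10, and check whether it is a (positive or negative) perfect cube.
Check small values of y:
  y = 0: RHS = 10 is not a perfect cube.
  y = 1: RHS = 21 is not a perfect cube.
  y = -1: RHS = -1 = (-1)³ ⇒ x = -1 works.
  y = 2: RHS = 98 is not a perfect cube.
  y = -2: RHS = -78 is not a perfect cube.
  y = 3: RHS = 307 is not a perfect cube.
  y = -3: RHS = -287 is not a perfect cube.
Continuing the search up to |y| = 40 finds no further solutions beyond those listed.
Collected solutions: (-1, -1).

Solutions (with |y| ≤ 40): (-1, -1).


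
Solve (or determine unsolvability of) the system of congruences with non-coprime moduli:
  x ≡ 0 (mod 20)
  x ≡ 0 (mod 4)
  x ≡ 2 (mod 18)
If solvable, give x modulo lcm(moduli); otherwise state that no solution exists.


Moduli 20, 4, 18 are not pairwise coprime, so CRT works modulo lcm(m_i) when all pairwise compatibility conditions hold.
Pairwise compatibility: gcd(m_i, m_j) must divide a_i - a_j for every pair.
Merge one congruence at a time:
  Start: x ≡ 0 (mod 20).
  Combine with x ≡ 0 (mod 4): gcd(20, 4) = 4; 0 - 0 = 0, which IS divisible by 4, so compatible.
    Write x = 0 + 20·t and substitute into x ≡ 0 (mod 4): 20·t ≡ 0 − 0 = 0 (mod 4).
    Divide the congruence (and modulus) by g = 4: 5·t ≡ 0 (mod 1).
    Modulo 1 every t works; take t = 0.
    Then x = 0 + 20·0 = 0, valid modulo lcm(20, 4) = 20: x ≡ 0 (mod 20).
  Combine with x ≡ 2 (mod 18): gcd(20, 18) = 2; 2 - 0 = 2, which IS divisible by 2, so compatible.
    Write x = 0 + 20·t and substitute into x ≡ 2 (mod 18): 20·t ≡ 2 − 0 = 2 (mod 18).
    Divide the congruence (and modulus) by g = 2: 10·t ≡ 1 (mod 9).
    Reduce coefficients mod 9: 1·t ≡ 1 (mod 9).
    So t ≡ 1 (mod 9).
    Then x = 0 + 20·1 = 20, valid modulo lcm(20, 18) = 180: x ≡ 20 (mod 180).
Verify: 20 mod 20 = 0, 20 mod 4 = 0, 20 mod 18 = 2.

x ≡ 20 (mod 180).


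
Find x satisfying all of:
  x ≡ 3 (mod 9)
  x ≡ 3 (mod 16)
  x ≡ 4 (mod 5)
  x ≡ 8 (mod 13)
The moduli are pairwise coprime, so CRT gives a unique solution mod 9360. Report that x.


Product of moduli M = 9 · 16 · 5 · 13 = 9360.
Merge one congruence at a time:
  Start: x ≡ 3 (mod 9).
  Combine with x ≡ 3 (mod 16); new modulus lcm = 144.
    Write x = 3 + 9·t and substitute into x ≡ 3 (mod 16): 9·t ≡ 3 − 3 = 0 (mod 16).
    The inverse of 9 mod 16 is 9 (since 9·9 = 81 = 5·16 + 1), so t ≡ 9·0 = 0 ≡ 0 (mod 16).
    Then x = 3 + 9·0 = 3, valid modulo lcm(9, 16) = 144: x ≡ 3 (mod 144).
  Combine with x ≡ 4 (mod 5); new modulus lcm = 720.
    Write x = 3 + 144·t and substitute into x ≡ 4 (mod 5): 144·t ≡ 4 − 3 = 1 (mod 5).
    Reduce coefficients mod 5: 4·t ≡ 1 (mod 5).
    The inverse of 4 mod 5 is 4 (since 4·4 = 16 = 3·5 + 1), so t ≡ 4·1 = 4 ≡ 4 (mod 5).
    Then x = 3 + 144·4 = 579, valid modulo lcm(144, 5) = 720: x ≡ 579 (mod 720).
  Combine with x ≡ 8 (mod 13); new modulus lcm = 9360.
    Write x = 579 + 720·t and substitute into x ≡ 8 (mod 13): 720·t ≡ 8 − 579 = -571 (mod 13).
    Reduce coefficients mod 13: 5·t ≡ 1 (mod 13).
    The inverse of 5 mod 13 is 8 (since 5·8 = 40 = 3·13 + 1), so t ≡ 8·1 = 8 ≡ 8 (mod 13).
    Then x = 579 + 720·8 = 6339, valid modulo lcm(720, 13) = 9360: x ≡ 6339 (mod 9360).
Verify against each original: 6339 mod 9 = 3, 6339 mod 16 = 3, 6339 mod 5 = 4, 6339 mod 13 = 8.

x ≡ 6339 (mod 9360).


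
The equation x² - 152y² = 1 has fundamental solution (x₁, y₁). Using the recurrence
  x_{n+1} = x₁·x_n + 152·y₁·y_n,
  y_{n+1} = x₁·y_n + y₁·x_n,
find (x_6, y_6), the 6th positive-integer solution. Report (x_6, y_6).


Step 1: Find the fundamental solution (x₁, y₁) of x² - 152y² = 1.
  Expand √152 as a continued fraction. a₀ = ⌊√152⌋ = 12; iterate m_{k+1} = d_k·a_k − m_k, d_{k+1} = (152 − m_{k+1}²)/d_k, a_{k+1} = ⌊(a₀ + m_{k+1})/d_{k+1}⌋ (starting m₀ = 0, d₀ = 1), with convergents p_k = a_k·p_{k-1} + p_{k-2}, q_k = a_k·q_{k-1} + q_{k-2} (p₋₁ = 1, q₋₁ = 0):
  k = 0: a₀ = 12; p₀/q₀ = 12/1; p₀² − 152·q₀² = 144 − 152 = -8.
  k = 1: m = 12, d = 8, a = ⌊(12 + 12)/8⌋ = 3; p/q = (3·12 + 1)/(3·1 + 0) = 37/3; p² − 152·q² = 1369 − 1368 = 1.
  The first convergent with p² − 152·q² = 1 gives the fundamental solution (x₁, y₁) = (37, 3).
Step 2: Apply the recurrence (x_{n+1}, y_{n+1}) = (x₁x_n + 152y₁y_n, x₁y_n + y₁x_n) repeatedly.
  From (x_1, y_1) = (37, 3): x_2 = 37·37 + 152·3·3 = 2737; y_2 = 37·3 + 3·37 = 222.
  From (x_2, y_2) = (2737, 222): x_3 = 37·2737 + 152·3·222 = 202501; y_3 = 37·222 + 3·2737 = 16425.
  From (x_3, y_3) = (202501, 16425): x_4 = 37·202501 + 152·3·16425 = 14982337; y_4 = 37·16425 + 3·202501 = 1215228.
  From (x_4, y_4) = (14982337, 1215228): x_5 = 37·14982337 + 152·3·1215228 = 1108490437; y_5 = 37·1215228 + 3·14982337 = 89910447.
  From (x_5, y_5) = (1108490437, 89910447): x_6 = 37·1108490437 + 152·3·89910447 = 82013310001; y_6 = 37·89910447 + 3·1108490437 = 6652157850.
Step 3: Verify x_6² - 152·y_6² = 6726183017320126620001 - 6726183017320126620000 = 1 (should be 1). ✓

(x_1, y_1) = (37, 3); (x_6, y_6) = (82013310001, 6652157850).


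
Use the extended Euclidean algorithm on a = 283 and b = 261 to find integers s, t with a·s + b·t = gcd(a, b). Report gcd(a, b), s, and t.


Euclidean algorithm on (283, 261) — divide until remainder is 0:
  283 = 1 · 261 + 22
  261 = 11 · 22 + 19
  22 = 1 · 19 + 3
  19 = 6 · 3 + 1
  3 = 3 · 1 + 0
gcd(283, 261) = 1.
Track Bezout coefficients alongside the remainders: start with r₀ = 283 = a·1 + b·0 (s = 1, t = 0) and r₁ = 261 = a·0 + b·1 (s = 0, t = 1); each new remainder r_{k+1} = r_{k-1} − q_k·r_k inherits s_{k+1} = s_{k-1} − q_k·s_k, t_{k+1} = t_{k-1} − q_k·t_k, so r_k = a·s_k + b·t_k at every step:
  q = 1: r = 22, s = 1 − 1·0 = 1, t = 0 − 1·1 = -1  (check: 283·1 + 261·(-1) = 22)
  q = 11: r = 19, s = 0 − 11·1 = -11, t = 1 − 11·(-1) = 12  (check: 283·(-11) + 261·12 = 19)
  q = 1: r = 3, s = 1 − 1·(-11) = 12, t = -1 − 1·12 = -13  (check: 283·12 + 261·(-13) = 3)
  q = 6: r = 1, s = -11 − 6·12 = -83, t = 12 − 6·(-13) = 90  (check: 283·(-83) + 261·90 = 1)
The row with r = 1 (the gcd) gives the Bezout coefficients s = -83, t = 90.
Result: 283 · (-83) + 261 · (90) = 1.

gcd(283, 261) = 1; s = -83, t = 90 (check: 283·(-83) + 261·90 = 1).


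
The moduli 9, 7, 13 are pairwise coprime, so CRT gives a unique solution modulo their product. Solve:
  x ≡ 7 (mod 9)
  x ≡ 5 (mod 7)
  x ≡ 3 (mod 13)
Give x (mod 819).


Moduli 9, 7, 13 are pairwise coprime; by CRT there is a unique solution modulo M = 9 · 7 · 13 = 819.
Solve pairwise, accumulating the modulus:
  Start with x ≡ 7 (mod 9).
  Combine with x ≡ 5 (mod 7): since gcd(9, 7) = 1, we get a unique residue mod 63.
    Write x = 7 + 9·t and substitute into x ≡ 5 (mod 7): 9·t ≡ 5 − 7 = -2 (mod 7).
    Reduce coefficients mod 7: 2·t ≡ 5 (mod 7).
    The inverse of 2 mod 7 is 4 (since 2·4 = 8 = 1·7 + 1), so t ≡ 4·5 = 20 ≡ 6 (mod 7).
    Then x = 7 + 9·6 = 61, valid modulo lcm(9, 7) = 63: x ≡ 61 (mod 63).
  Combine with x ≡ 3 (mod 13): since gcd(63, 13) = 1, we get a unique residue mod 819.
    Write x = 61 + 63·t and substitute into x ≡ 3 (mod 13): 63·t ≡ 3 − 61 = -58 (mod 13).
    Reduce coefficients mod 13: 11·t ≡ 7 (mod 13).
    The inverse of 11 mod 13 is 6 (since 11·6 = 66 = 5·13 + 1), so t ≡ 6·7 = 42 ≡ 3 (mod 13).
    Then x = 61 + 63·3 = 250, valid modulo lcm(63, 13) = 819: x ≡ 250 (mod 819).
Verify: 250 mod 9 = 7 ✓, 250 mod 7 = 5 ✓, 250 mod 13 = 3 ✓.

x ≡ 250 (mod 819).


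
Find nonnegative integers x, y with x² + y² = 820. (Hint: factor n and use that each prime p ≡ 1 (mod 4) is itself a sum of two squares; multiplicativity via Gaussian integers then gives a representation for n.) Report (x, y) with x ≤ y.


Step 1: Factor n = 820 = 2^2 · 5 · 41.
Step 2: Check the mod-4 condition on each prime factor: 2 = 2 (special); 5 ≡ 1 (mod 4), exponent 1; 41 ≡ 1 (mod 4), exponent 1.
All primes ≡ 3 (mod 4) appear to even exponent (or don't appear), so by the two-squares theorem n IS expressible as a sum of two squares.
Step 3: Build a representation. Group n = k² · m with k = 2 and m = 5 · 41 = 205 (a product of primes ≡ 1 (mod 4)); a representation of m scales to one of n via (k·x)² + (k·y)² = k²(x² + y²). Each prime p ≡ 1 (mod 4) is itself a sum of two squares; find a² by testing p − a² for a perfect square:
  5: 5 − 1² = 4 = 2² ⇒ 5 = 1² + 2².
  41: 41 − 1² = 40, 41 − 2² = 37, 41 − 3² = 32, 41 − 4² = 25 = 5² ⇒ 41 = 4² + 5².
  Combine using the Brahmagupta–Fibonacci identity (a² + b²)(c² + d²) = (ac − bd)² + (ad + bc)² = (ac + bd)² + (ad − bc)²:
  5 · 41 = 205: from (1² + 2²)(4² + 5²), take (1·4 − 2·5, 1·5 + 2·4) = (4 − 10, 5 + 8) = (-6, 13); dropping signs (only squares matter) gives (6, 13); check 6² + 13² = 36 + 169 = 205 ✓.
  Scale by k = 2: (2·6, 2·13) = (12, 26).
Step 4: Order so x ≤ y and verify: 12² + 26² = 144 + 676 = 820 = n. ✓

n = 820 = 12² + 26² (one valid representation with x ≤ y).


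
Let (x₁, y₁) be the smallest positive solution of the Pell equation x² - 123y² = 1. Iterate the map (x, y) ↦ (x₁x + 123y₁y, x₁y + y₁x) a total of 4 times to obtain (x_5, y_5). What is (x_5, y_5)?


Step 1: Find the fundamental solution (x₁, y₁) of x² - 123y² = 1.
  Expand √123 as a continued fraction. a₀ = ⌊√123⌋ = 11; iterate m_{k+1} = d_k·a_k − m_k, d_{k+1} = (123 − m_{k+1}²)/d_k, a_{k+1} = ⌊(a₀ + m_{k+1})/d_{k+1}⌋ (starting m₀ = 0, d₀ = 1), with convergents p_k = a_k·p_{k-1} + p_{k-2}, q_k = a_k·q_{k-1} + q_{k-2} (p₋₁ = 1, q₋₁ = 0):
  k = 0: a₀ = 11; p₀/q₀ = 11/1; p₀² − 123·q₀² = 121 − 123 = -2.
  k = 1: m = 11, d = 2, a = ⌊(11 + 11)/2⌋ = 11; p/q = (11·11 + 1)/(11·1 + 0) = 122/11; p² − 123·q² = 14884 − 14883 = 1.
  The first convergent with p² − 123·q² = 1 gives the fundamental solution (x₁, y₁) = (122, 11).
Step 2: Apply the recurrence (x_{n+1}, y_{n+1}) = (x₁x_n + 123y₁y_n, x₁y_n + y₁x_n) repeatedly.
  From (x_1, y_1) = (122, 11): x_2 = 122·122 + 123·11·11 = 29767; y_2 = 122·11 + 11·122 = 2684.
  From (x_2, y_2) = (29767, 2684): x_3 = 122·29767 + 123·11·2684 = 7263026; y_3 = 122·2684 + 11·29767 = 654885.
  From (x_3, y_3) = (7263026, 654885): x_4 = 122·7263026 + 123·11·654885 = 1772148577; y_4 = 122·654885 + 11·7263026 = 159789256.
  From (x_4, y_4) = (1772148577, 159789256): x_5 = 122·1772148577 + 123·11·159789256 = 432396989762; y_5 = 122·159789256 + 11·1772148577 = 38987923579.
Step 3: Verify x_5² - 123·y_5² = 186967156755239132816644 - 186967156755239132816643 = 1 (should be 1). ✓

(x_1, y_1) = (122, 11); (x_5, y_5) = (432396989762, 38987923579).


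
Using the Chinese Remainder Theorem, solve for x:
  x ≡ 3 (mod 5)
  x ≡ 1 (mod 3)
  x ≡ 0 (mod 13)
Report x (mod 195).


Moduli 5, 3, 13 are pairwise coprime; by CRT there is a unique solution modulo M = 5 · 3 · 13 = 195.
Solve pairwise, accumulating the modulus:
  Start with x ≡ 3 (mod 5).
  Combine with x ≡ 1 (mod 3): since gcd(5, 3) = 1, we get a unique residue mod 15.
    Write x = 3 + 5·t and substitute into x ≡ 1 (mod 3): 5·t ≡ 1 − 3 = -2 (mod 3).
    Reduce coefficients mod 3: 2·t ≡ 1 (mod 3).
    The inverse of 2 mod 3 is 2 (since 2·2 = 4 = 1·3 + 1), so t ≡ 2·1 = 2 ≡ 2 (mod 3).
    Then x = 3 + 5·2 = 13, valid modulo lcm(5, 3) = 15: x ≡ 13 (mod 15).
  Combine with x ≡ 0 (mod 13): since gcd(15, 13) = 1, we get a unique residue mod 195.
    Write x = 13 + 15·t and substitute into x ≡ 0 (mod 13): 15·t ≡ 0 − 13 = -13 (mod 13).
    Reduce coefficients mod 13: 2·t ≡ 0 (mod 13).
    The inverse of 2 mod 13 is 7 (since 2·7 = 14 = 1·13 + 1), so t ≡ 7·0 = 0 ≡ 0 (mod 13).
    Then x = 13 + 15·0 = 13, valid modulo lcm(15, 13) = 195: x ≡ 13 (mod 195).
Verify: 13 mod 5 = 3 ✓, 13 mod 3 = 1 ✓, 13 mod 13 = 0 ✓.

x ≡ 13 (mod 195).


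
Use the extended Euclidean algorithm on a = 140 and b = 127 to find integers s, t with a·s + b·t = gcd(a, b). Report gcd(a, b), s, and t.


Euclidean algorithm on (140, 127) — divide until remainder is 0:
  140 = 1 · 127 + 13
  127 = 9 · 13 + 10
  13 = 1 · 10 + 3
  10 = 3 · 3 + 1
  3 = 3 · 1 + 0
gcd(140, 127) = 1.
Track Bezout coefficients alongside the remainders: start with r₀ = 140 = a·1 + b·0 (s = 1, t = 0) and r₁ = 127 = a·0 + b·1 (s = 0, t = 1); each new remainder r_{k+1} = r_{k-1} − q_k·r_k inherits s_{k+1} = s_{k-1} − q_k·s_k, t_{k+1} = t_{k-1} − q_k·t_k, so r_k = a·s_k + b·t_k at every step:
  q = 1: r = 13, s = 1 − 1·0 = 1, t = 0 − 1·1 = -1  (check: 140·1 + 127·(-1) = 13)
  q = 9: r = 10, s = 0 − 9·1 = -9, t = 1 − 9·(-1) = 10  (check: 140·(-9) + 127·10 = 10)
  q = 1: r = 3, s = 1 − 1·(-9) = 10, t = -1 − 1·10 = -11  (check: 140·10 + 127·(-11) = 3)
  q = 3: r = 1, s = -9 − 3·10 = -39, t = 10 − 3·(-11) = 43  (check: 140·(-39) + 127·43 = 1)
The row with r = 1 (the gcd) gives the Bezout coefficients s = -39, t = 43.
Result: 140 · (-39) + 127 · (43) = 1.

gcd(140, 127) = 1; s = -39, t = 43 (check: 140·(-39) + 127·43 = 1).


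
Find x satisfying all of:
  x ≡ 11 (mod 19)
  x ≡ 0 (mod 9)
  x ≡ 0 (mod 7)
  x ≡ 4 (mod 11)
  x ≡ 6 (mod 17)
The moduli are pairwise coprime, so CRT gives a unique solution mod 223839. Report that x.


Product of moduli M = 19 · 9 · 7 · 11 · 17 = 223839.
Merge one congruence at a time:
  Start: x ≡ 11 (mod 19).
  Combine with x ≡ 0 (mod 9); new modulus lcm = 171.
    Write x = 11 + 19·t and substitute into x ≡ 0 (mod 9): 19·t ≡ 0 − 11 = -11 (mod 9).
    Reduce coefficients mod 9: 1·t ≡ 7 (mod 9).
    So t ≡ 7 (mod 9).
    Then x = 11 + 19·7 = 144, valid modulo lcm(19, 9) = 171: x ≡ 144 (mod 171).
  Combine with x ≡ 0 (mod 7); new modulus lcm = 1197.
    Write x = 144 + 171·t and substitute into x ≡ 0 (mod 7): 171·t ≡ 0 − 144 = -144 (mod 7).
    Reduce coefficients mod 7: 3·t ≡ 3 (mod 7).
    The inverse of 3 mod 7 is 5 (since 3·5 = 15 = 2·7 + 1), so t ≡ 5·3 = 15 ≡ 1 (mod 7).
    Then x = 144 + 171·1 = 315, valid modulo lcm(171, 7) = 1197: x ≡ 315 (mod 1197).
  Combine with x ≡ 4 (mod 11); new modulus lcm = 13167.
    Write x = 315 + 1197·t and substitute into x ≡ 4 (mod 11): 1197·t ≡ 4 − 315 = -311 (mod 11).
    Reduce coefficients mod 11: 9·t ≡ 8 (mod 11).
    The inverse of 9 mod 11 is 5 (since 9·5 = 45 = 4·11 + 1), so t ≡ 5·8 = 40 ≡ 7 (mod 11).
    Then x = 315 + 1197·7 = 8694, valid modulo lcm(1197, 11) = 13167: x ≡ 8694 (mod 13167).
  Combine with x ≡ 6 (mod 17); new modulus lcm = 223839.
    Write x = 8694 + 13167·t and substitute into x ≡ 6 (mod 17): 13167·t ≡ 6 − 8694 = -8688 (mod 17).
    Reduce coefficients mod 17: 9·t ≡ 16 (mod 17).
    The inverse of 9 mod 17 is 2 (since 9·2 = 18 = 1·17 + 1), so t ≡ 2·16 = 32 ≡ 15 (mod 17).
    Then x = 8694 + 13167·15 = 206199, valid modulo lcm(13167, 17) = 223839: x ≡ 206199 (mod 223839).
Verify against each original: 206199 mod 19 = 11, 206199 mod 9 = 0, 206199 mod 7 = 0, 206199 mod 11 = 4, 206199 mod 17 = 6.

x ≡ 206199 (mod 223839).


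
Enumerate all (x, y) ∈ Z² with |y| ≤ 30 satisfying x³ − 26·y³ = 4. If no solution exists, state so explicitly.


The equation is x³ - 26y³ = 4. For fixed y, x³ = 26·y³ + 4, so a solution requires the RHS to be a perfect cube.
Strategy: iterate y from -30 to 30, compute RHS = 26·y³ + 4, and check whether it is a (positive or negative) perfect cube.
Check small values of y:
  y = 0: RHS = 4 is not a perfect cube.
  y = 1: RHS = 30 is not a perfect cube.
  y = -1: RHS = -22 is not a perfect cube.
  y = 2: RHS = 212 is not a perfect cube.
  y = -2: RHS = -204 is not a perfect cube.
  y = 3: RHS = 706 is not a perfect cube.
  y = -3: RHS = -698 is not a perfect cube.
Continuing the search up to |y| = 30 finds no solutions either.
No (x, y) in the scanned range satisfies the equation.

No integer solutions with |y| ≤ 30.


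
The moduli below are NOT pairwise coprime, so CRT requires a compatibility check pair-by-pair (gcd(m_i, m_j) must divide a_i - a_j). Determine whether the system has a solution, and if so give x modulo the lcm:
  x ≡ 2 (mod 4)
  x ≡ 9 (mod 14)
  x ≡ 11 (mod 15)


Moduli 4, 14, 15 are not pairwise coprime, so CRT works modulo lcm(m_i) when all pairwise compatibility conditions hold.
Pairwise compatibility: gcd(m_i, m_j) must divide a_i - a_j for every pair.
Merge one congruence at a time:
  Start: x ≡ 2 (mod 4).
  Combine with x ≡ 9 (mod 14): gcd(4, 14) = 2, and 9 - 2 = 7 is NOT divisible by 2.
    ⇒ system is inconsistent (no integer solution).

No solution (the system is inconsistent).


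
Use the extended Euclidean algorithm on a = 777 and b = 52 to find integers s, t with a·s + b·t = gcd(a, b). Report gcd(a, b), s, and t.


Euclidean algorithm on (777, 52) — divide until remainder is 0:
  777 = 14 · 52 + 49
  52 = 1 · 49 + 3
  49 = 16 · 3 + 1
  3 = 3 · 1 + 0
gcd(777, 52) = 1.
Track Bezout coefficients alongside the remainders: start with r₀ = 777 = a·1 + b·0 (s = 1, t = 0) and r₁ = 52 = a·0 + b·1 (s = 0, t = 1); each new remainder r_{k+1} = r_{k-1} − q_k·r_k inherits s_{k+1} = s_{k-1} − q_k·s_k, t_{k+1} = t_{k-1} − q_k·t_k, so r_k = a·s_k + b·t_k at every step:
  q = 14: r = 49, s = 1 − 14·0 = 1, t = 0 − 14·1 = -14  (check: 777·1 + 52·(-14) = 49)
  q = 1: r = 3, s = 0 − 1·1 = -1, t = 1 − 1·(-14) = 15  (check: 777·(-1) + 52·15 = 3)
  q = 16: r = 1, s = 1 − 16·(-1) = 17, t = -14 − 16·15 = -254  (check: 777·17 + 52·(-254) = 1)
The row with r = 1 (the gcd) gives the Bezout coefficients s = 17, t = -254.
Result: 777 · (17) + 52 · (-254) = 1.

gcd(777, 52) = 1; s = 17, t = -254 (check: 777·17 + 52·(-254) = 1).


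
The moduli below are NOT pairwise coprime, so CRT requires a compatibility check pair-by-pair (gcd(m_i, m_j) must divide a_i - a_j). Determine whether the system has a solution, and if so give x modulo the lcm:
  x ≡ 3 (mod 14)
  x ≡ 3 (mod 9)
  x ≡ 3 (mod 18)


Moduli 14, 9, 18 are not pairwise coprime, so CRT works modulo lcm(m_i) when all pairwise compatibility conditions hold.
Pairwise compatibility: gcd(m_i, m_j) must divide a_i - a_j for every pair.
Merge one congruence at a time:
  Start: x ≡ 3 (mod 14).
  Combine with x ≡ 3 (mod 9): gcd(14, 9) = 1; 3 - 3 = 0, which IS divisible by 1, so compatible.
    Write x = 3 + 14·t and substitute into x ≡ 3 (mod 9): 14·t ≡ 3 − 3 = 0 (mod 9).
    Reduce coefficients mod 9: 5·t ≡ 0 (mod 9).
    The inverse of 5 mod 9 is 2 (since 5·2 = 10 = 1·9 + 1), so t ≡ 2·0 = 0 ≡ 0 (mod 9).
    Then x = 3 + 14·0 = 3, valid modulo lcm(14, 9) = 126: x ≡ 3 (mod 126).
  Combine with x ≡ 3 (mod 18): gcd(126, 18) = 18; 3 - 3 = 0, which IS divisible by 18, so compatible.
    Write x = 3 + 126·t and substitute into x ≡ 3 (mod 18): 126·t ≡ 3 − 3 = 0 (mod 18).
    Divide the congruence (and modulus) by g = 18: 7·t ≡ 0 (mod 1).
    Modulo 1 every t works; take t = 0.
    Then x = 3 + 126·0 = 3, valid modulo lcm(126, 18) = 126: x ≡ 3 (mod 126).
Verify: 3 mod 14 = 3, 3 mod 9 = 3, 3 mod 18 = 3.

x ≡ 3 (mod 126).
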